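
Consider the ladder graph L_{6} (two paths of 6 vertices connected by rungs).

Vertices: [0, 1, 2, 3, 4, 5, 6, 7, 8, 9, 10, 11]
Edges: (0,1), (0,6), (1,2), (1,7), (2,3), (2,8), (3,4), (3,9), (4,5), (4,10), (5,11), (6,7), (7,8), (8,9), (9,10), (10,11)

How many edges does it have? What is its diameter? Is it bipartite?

Ladder graph L_{6}: 6 rungs + 2 * (6-1) path edges = 6 + 10 = 16 edges.
Diameter = 6.
Ladder graphs are bipartite (alternating coloring along each path).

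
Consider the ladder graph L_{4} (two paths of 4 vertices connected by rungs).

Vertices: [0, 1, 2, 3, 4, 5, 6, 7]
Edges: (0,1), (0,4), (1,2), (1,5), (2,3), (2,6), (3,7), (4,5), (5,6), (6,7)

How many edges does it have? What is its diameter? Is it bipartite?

Ladder graph L_{4}: 4 rungs + 2 * (4-1) path edges = 4 + 6 = 10 edges.
Diameter = 4.
Ladder graphs are bipartite (alternating coloring along each path).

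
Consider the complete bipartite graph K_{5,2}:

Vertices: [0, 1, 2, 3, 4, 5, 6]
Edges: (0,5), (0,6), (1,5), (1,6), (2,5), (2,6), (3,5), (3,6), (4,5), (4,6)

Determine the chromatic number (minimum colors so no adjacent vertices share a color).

K_{5,2} is bipartite: vertices split into two independent sets of size 5 and 2.
Color one set 0, the other 1. No adjacent vertices share a color.
Chromatic number = 2.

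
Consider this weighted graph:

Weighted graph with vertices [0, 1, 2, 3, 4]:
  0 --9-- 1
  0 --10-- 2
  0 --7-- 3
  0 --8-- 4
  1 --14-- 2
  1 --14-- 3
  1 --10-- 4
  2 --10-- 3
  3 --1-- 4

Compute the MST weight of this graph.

Applying Kruskal's algorithm (sort edges by weight, add if no cycle):
  Add (3,4) w=1
  Add (0,3) w=7
  Skip (0,4) w=8 (creates cycle)
  Add (0,1) w=9
  Add (0,2) w=10
  Skip (1,4) w=10 (creates cycle)
  Skip (2,3) w=10 (creates cycle)
  Skip (1,3) w=14 (creates cycle)
  Skip (1,2) w=14 (creates cycle)
MST weight = 27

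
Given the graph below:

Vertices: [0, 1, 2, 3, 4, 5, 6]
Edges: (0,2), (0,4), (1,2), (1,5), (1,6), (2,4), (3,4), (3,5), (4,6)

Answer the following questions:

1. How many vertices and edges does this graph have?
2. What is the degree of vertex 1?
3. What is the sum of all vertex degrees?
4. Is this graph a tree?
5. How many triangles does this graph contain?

Count: 7 vertices, 9 edges.
Vertex 1 has neighbors [2, 5, 6], degree = 3.
Handshaking lemma: 2 * 9 = 18.
A tree on 7 vertices has 6 edges. This graph has 9 edges (3 extra). Not a tree.
Number of triangles = 1.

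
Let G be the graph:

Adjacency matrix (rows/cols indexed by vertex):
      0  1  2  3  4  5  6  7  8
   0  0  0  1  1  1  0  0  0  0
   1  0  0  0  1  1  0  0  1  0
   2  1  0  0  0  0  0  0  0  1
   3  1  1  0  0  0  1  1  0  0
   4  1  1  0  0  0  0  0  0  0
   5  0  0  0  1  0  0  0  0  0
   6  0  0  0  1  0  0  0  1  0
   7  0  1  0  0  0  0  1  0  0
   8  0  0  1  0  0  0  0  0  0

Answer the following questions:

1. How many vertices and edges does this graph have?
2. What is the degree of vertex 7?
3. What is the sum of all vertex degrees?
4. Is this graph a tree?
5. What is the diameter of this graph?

Count: 9 vertices, 10 edges.
Vertex 7 has neighbors [1, 6], degree = 2.
Handshaking lemma: 2 * 10 = 20.
A tree on 9 vertices has 8 edges. This graph has 10 edges (2 extra). Not a tree.
Diameter (longest shortest path) = 5.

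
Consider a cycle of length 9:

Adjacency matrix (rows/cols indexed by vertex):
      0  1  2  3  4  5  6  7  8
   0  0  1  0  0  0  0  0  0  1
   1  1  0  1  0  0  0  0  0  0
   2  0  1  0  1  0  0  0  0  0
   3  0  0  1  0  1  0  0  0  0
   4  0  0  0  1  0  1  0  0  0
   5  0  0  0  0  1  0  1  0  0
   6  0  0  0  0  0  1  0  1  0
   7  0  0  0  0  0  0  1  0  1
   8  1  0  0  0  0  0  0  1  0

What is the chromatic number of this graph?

This is an odd cycle (C_9). Odd cycles are not bipartite (any 2-coloring forces two adjacent vertices to match), and 3 colors suffice.
Chromatic number = 3.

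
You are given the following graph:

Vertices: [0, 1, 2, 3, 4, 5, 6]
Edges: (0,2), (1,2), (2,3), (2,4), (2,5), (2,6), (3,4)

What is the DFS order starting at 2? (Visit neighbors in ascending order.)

DFS from vertex 2 (neighbors processed in ascending order):
Visit order: 2, 0, 1, 3, 4, 5, 6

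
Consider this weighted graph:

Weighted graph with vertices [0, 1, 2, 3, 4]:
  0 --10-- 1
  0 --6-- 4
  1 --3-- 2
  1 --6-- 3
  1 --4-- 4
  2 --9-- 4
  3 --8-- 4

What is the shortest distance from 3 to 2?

Using Dijkstra's algorithm from vertex 3:
Shortest path: 3 -> 1 -> 2
Total weight: 6 + 3 = 9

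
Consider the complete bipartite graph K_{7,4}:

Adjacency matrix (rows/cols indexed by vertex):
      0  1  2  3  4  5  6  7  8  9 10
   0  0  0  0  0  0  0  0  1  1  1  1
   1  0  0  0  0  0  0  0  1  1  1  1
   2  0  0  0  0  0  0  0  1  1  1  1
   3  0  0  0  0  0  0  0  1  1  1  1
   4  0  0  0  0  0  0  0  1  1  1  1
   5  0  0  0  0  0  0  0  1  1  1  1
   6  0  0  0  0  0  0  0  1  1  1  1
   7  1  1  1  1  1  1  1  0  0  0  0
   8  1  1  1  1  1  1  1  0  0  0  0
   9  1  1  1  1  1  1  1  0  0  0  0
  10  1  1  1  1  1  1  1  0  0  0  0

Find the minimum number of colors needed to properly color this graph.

K_{7,4} is bipartite: vertices split into two independent sets of size 7 and 4.
Color one set 0, the other 1. No adjacent vertices share a color.
Chromatic number = 2.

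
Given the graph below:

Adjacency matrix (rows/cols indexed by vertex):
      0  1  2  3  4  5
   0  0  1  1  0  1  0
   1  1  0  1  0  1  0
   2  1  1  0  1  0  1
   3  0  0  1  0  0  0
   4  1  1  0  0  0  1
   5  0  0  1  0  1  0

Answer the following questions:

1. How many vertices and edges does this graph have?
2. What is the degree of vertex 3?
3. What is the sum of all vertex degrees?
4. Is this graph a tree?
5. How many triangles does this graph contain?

Count: 6 vertices, 8 edges.
Vertex 3 has neighbors [2], degree = 1.
Handshaking lemma: 2 * 8 = 16.
A tree on 6 vertices has 5 edges. This graph has 8 edges (3 extra). Not a tree.
Number of triangles = 2.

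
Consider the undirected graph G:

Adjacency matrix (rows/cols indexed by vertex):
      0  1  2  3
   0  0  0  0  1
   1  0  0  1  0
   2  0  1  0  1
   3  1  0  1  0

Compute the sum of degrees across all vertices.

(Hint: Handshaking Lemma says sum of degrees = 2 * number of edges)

Count edges: 3 edges.
By Handshaking Lemma: sum of degrees = 2 * 3 = 6.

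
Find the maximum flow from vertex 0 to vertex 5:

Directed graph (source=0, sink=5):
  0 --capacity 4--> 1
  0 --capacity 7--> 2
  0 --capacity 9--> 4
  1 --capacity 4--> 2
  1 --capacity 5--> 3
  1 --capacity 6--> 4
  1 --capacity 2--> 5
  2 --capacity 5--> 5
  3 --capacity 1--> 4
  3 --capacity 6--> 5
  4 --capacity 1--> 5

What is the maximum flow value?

Computing max flow:
  Flow on (0->1): 4/4
  Flow on (0->2): 5/7
  Flow on (0->4): 1/9
  Flow on (1->3): 2/5
  Flow on (1->5): 2/2
  Flow on (2->5): 5/5
  Flow on (3->5): 2/6
  Flow on (4->5): 1/1
Maximum flow = 10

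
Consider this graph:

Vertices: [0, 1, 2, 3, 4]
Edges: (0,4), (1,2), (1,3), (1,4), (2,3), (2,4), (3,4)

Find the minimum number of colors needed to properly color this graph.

The graph has a maximum clique of size 4 (lower bound on chromatic number).
A valid 4-coloring: {0: 1, 1: 1, 2: 2, 3: 3, 4: 0}.
Chromatic number = 4.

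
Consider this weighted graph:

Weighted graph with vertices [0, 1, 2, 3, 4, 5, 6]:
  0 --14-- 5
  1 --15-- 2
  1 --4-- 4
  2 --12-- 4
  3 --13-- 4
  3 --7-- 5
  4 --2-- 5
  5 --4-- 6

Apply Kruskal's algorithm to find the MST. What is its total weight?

Applying Kruskal's algorithm (sort edges by weight, add if no cycle):
  Add (4,5) w=2
  Add (1,4) w=4
  Add (5,6) w=4
  Add (3,5) w=7
  Add (2,4) w=12
  Skip (3,4) w=13 (creates cycle)
  Add (0,5) w=14
  Skip (1,2) w=15 (creates cycle)
MST weight = 43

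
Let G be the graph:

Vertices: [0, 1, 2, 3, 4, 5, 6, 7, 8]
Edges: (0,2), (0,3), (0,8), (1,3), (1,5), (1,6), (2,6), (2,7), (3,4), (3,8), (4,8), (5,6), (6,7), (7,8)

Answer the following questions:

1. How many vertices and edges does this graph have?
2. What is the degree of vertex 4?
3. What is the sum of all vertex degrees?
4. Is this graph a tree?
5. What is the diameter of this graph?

Count: 9 vertices, 14 edges.
Vertex 4 has neighbors [3, 8], degree = 2.
Handshaking lemma: 2 * 14 = 28.
A tree on 9 vertices has 8 edges. This graph has 14 edges (6 extra). Not a tree.
Diameter (longest shortest path) = 3.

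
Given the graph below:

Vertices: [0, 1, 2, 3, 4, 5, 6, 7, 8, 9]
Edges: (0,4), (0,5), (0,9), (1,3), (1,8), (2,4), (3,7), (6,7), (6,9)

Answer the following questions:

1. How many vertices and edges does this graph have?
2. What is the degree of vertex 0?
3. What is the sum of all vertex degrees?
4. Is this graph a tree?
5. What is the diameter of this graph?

Count: 10 vertices, 9 edges.
Vertex 0 has neighbors [4, 5, 9], degree = 3.
Handshaking lemma: 2 * 9 = 18.
A graph is a tree iff it is connected and has exactly n-1 edges. This graph is connected (all 10 vertices in one component) and has 10-1 = 9 edges. It is a tree.
Diameter (longest shortest path) = 8.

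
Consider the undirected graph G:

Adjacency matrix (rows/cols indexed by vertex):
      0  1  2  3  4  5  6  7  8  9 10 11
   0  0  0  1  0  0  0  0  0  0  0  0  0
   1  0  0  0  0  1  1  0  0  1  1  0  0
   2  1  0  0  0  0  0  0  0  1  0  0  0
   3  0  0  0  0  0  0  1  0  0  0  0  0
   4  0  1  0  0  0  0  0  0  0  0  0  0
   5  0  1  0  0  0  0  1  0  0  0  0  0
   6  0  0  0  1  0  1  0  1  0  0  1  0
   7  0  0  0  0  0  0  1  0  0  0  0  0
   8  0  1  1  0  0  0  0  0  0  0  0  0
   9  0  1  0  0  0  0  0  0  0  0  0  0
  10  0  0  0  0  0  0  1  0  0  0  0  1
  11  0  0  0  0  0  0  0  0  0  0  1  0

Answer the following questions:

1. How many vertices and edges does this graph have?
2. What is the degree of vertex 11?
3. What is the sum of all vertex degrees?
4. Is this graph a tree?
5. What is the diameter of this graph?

Count: 12 vertices, 11 edges.
Vertex 11 has neighbors [10], degree = 1.
Handshaking lemma: 2 * 11 = 22.
A graph is a tree iff it is connected and has exactly n-1 edges. This graph is connected (all 12 vertices in one component) and has 12-1 = 11 edges. It is a tree.
Diameter (longest shortest path) = 7.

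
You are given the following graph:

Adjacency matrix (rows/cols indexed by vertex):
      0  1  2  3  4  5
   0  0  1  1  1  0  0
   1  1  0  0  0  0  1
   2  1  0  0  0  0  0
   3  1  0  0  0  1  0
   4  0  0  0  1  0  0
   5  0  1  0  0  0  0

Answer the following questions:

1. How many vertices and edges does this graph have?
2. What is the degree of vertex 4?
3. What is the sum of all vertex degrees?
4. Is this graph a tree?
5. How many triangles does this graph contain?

Count: 6 vertices, 5 edges.
Vertex 4 has neighbors [3], degree = 1.
Handshaking lemma: 2 * 5 = 10.
A graph is a tree iff it is connected and has exactly n-1 edges. This graph is connected (all 6 vertices in one component) and has 6-1 = 5 edges. It is a tree.
Number of triangles = 0.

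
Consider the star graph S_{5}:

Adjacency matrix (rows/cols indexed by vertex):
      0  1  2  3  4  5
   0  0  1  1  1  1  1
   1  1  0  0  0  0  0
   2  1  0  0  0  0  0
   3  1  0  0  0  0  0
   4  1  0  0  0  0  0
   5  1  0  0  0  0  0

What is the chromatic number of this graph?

S_{5} has one hub adjacent to 5 leaves; leaves are pairwise non-adjacent.
Color the hub 0 and every leaf 1.
Chromatic number = 2.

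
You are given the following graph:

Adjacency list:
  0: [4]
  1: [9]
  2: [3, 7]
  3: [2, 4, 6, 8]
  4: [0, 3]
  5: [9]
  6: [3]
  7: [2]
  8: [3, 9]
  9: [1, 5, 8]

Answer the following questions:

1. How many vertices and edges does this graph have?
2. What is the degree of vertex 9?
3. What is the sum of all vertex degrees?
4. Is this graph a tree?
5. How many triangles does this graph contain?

Count: 10 vertices, 9 edges.
Vertex 9 has neighbors [1, 5, 8], degree = 3.
Handshaking lemma: 2 * 9 = 18.
A graph is a tree iff it is connected and has exactly n-1 edges. This graph is connected (all 10 vertices in one component) and has 10-1 = 9 edges. It is a tree.
Number of triangles = 0.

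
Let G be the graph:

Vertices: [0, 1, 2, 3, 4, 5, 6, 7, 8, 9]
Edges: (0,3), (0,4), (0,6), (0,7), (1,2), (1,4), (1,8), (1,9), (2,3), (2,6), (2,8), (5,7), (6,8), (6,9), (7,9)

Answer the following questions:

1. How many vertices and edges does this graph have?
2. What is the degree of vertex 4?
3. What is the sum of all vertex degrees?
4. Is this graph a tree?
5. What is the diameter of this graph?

Count: 10 vertices, 15 edges.
Vertex 4 has neighbors [0, 1], degree = 2.
Handshaking lemma: 2 * 15 = 30.
A tree on 10 vertices has 9 edges. This graph has 15 edges (6 extra). Not a tree.
Diameter (longest shortest path) = 4.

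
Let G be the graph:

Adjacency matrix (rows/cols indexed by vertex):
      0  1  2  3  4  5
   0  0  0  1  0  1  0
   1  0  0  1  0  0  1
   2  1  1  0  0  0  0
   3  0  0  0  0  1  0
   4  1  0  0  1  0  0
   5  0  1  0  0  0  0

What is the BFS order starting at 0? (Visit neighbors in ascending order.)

BFS from vertex 0 (neighbors processed in ascending order):
Visit order: 0, 2, 4, 1, 3, 5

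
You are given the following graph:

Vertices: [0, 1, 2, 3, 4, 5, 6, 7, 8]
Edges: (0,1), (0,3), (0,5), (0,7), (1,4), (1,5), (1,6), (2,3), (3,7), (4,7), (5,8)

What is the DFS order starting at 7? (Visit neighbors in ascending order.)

DFS from vertex 7 (neighbors processed in ascending order):
Visit order: 7, 0, 1, 4, 5, 8, 6, 3, 2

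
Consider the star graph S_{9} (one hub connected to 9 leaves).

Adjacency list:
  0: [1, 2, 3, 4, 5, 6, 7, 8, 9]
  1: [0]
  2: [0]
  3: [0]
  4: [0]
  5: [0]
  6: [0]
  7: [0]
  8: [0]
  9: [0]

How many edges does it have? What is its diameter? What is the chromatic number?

Star graph S_{9}: the hub connects to all 9 leaves.
Edges = 9.
Diameter = 2 (any leaf to hub is 1, leaf to leaf through hub is 2).
Star graphs are bipartite (hub vs leaves), so chromatic number = 2.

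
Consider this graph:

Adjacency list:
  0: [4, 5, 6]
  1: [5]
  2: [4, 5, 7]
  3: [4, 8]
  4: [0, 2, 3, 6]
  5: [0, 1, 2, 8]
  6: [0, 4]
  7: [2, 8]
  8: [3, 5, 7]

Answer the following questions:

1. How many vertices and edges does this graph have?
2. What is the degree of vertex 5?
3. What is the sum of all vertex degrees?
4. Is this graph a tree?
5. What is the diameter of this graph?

Count: 9 vertices, 12 edges.
Vertex 5 has neighbors [0, 1, 2, 8], degree = 4.
Handshaking lemma: 2 * 12 = 24.
A tree on 9 vertices has 8 edges. This graph has 12 edges (4 extra). Not a tree.
Diameter (longest shortest path) = 3.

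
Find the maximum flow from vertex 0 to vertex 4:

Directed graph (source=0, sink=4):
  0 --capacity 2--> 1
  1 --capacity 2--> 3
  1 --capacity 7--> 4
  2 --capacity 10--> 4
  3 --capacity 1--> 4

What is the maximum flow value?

Computing max flow:
  Flow on (0->1): 2/2
  Flow on (1->4): 2/7
Maximum flow = 2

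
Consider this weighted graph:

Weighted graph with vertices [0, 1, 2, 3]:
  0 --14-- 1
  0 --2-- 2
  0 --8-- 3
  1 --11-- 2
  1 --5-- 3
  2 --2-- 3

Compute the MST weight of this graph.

Applying Kruskal's algorithm (sort edges by weight, add if no cycle):
  Add (0,2) w=2
  Add (2,3) w=2
  Add (1,3) w=5
  Skip (0,3) w=8 (creates cycle)
  Skip (1,2) w=11 (creates cycle)
  Skip (0,1) w=14 (creates cycle)
MST weight = 9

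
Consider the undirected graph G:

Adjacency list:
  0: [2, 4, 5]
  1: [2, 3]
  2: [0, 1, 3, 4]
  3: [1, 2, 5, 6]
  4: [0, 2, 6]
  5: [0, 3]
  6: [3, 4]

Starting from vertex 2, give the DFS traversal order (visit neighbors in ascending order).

DFS from vertex 2 (neighbors processed in ascending order):
Visit order: 2, 0, 4, 6, 3, 1, 5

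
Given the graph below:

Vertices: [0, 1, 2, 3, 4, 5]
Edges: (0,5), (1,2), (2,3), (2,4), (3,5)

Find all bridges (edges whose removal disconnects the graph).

A bridge is an edge whose removal increases the number of connected components.
Bridges found: (0,5), (1,2), (2,3), (2,4), (3,5)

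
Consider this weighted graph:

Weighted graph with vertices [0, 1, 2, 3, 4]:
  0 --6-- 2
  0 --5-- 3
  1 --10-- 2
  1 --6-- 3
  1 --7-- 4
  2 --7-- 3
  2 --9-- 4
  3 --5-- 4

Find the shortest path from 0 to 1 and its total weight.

Using Dijkstra's algorithm from vertex 0:
Shortest path: 0 -> 3 -> 1
Total weight: 5 + 6 = 11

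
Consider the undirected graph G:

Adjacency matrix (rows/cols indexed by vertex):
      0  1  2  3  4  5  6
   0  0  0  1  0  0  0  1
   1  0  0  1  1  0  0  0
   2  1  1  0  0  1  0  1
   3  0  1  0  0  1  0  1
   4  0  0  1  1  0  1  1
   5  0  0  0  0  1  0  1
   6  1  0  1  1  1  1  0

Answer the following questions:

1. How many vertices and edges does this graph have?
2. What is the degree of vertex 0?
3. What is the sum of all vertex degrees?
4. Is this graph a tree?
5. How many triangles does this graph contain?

Count: 7 vertices, 11 edges.
Vertex 0 has neighbors [2, 6], degree = 2.
Handshaking lemma: 2 * 11 = 22.
A tree on 7 vertices has 6 edges. This graph has 11 edges (5 extra). Not a tree.
Number of triangles = 4.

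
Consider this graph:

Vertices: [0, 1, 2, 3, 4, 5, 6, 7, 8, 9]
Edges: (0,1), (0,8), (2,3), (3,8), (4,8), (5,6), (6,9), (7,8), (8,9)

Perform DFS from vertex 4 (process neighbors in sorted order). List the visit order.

DFS from vertex 4 (neighbors processed in ascending order):
Visit order: 4, 8, 0, 1, 3, 2, 7, 9, 6, 5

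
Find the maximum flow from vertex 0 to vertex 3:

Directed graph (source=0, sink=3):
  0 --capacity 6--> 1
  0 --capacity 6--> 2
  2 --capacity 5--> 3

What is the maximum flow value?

Computing max flow:
  Flow on (0->2): 5/6
  Flow on (2->3): 5/5
Maximum flow = 5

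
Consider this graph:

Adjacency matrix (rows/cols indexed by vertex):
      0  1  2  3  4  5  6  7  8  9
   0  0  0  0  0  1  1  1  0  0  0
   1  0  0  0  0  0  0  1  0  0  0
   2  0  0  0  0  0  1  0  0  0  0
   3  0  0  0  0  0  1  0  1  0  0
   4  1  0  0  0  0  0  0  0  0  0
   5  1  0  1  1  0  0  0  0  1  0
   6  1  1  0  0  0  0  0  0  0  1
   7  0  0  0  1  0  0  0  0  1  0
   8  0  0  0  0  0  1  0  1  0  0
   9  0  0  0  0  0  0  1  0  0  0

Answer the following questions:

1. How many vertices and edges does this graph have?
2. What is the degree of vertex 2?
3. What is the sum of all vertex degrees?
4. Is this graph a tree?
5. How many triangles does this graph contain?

Count: 10 vertices, 10 edges.
Vertex 2 has neighbors [5], degree = 1.
Handshaking lemma: 2 * 10 = 20.
A tree on 10 vertices has 9 edges. This graph has 10 edges (1 extra). Not a tree.
Number of triangles = 0.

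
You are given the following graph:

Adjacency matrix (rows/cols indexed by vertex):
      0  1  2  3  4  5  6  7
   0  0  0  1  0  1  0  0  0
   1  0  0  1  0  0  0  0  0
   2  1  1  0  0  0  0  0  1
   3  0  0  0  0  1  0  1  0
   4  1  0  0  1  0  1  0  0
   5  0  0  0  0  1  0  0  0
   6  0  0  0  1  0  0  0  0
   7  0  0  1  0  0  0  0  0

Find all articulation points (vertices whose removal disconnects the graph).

An articulation point is a vertex whose removal disconnects the graph.
Articulation points: [0, 2, 3, 4]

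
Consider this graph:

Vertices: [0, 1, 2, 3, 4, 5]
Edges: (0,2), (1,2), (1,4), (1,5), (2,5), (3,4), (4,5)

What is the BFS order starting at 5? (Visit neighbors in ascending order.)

BFS from vertex 5 (neighbors processed in ascending order):
Visit order: 5, 1, 2, 4, 0, 3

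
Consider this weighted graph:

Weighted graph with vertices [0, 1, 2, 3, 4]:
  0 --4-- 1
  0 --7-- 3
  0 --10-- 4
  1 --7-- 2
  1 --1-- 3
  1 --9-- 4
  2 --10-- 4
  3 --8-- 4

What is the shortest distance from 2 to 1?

Using Dijkstra's algorithm from vertex 2:
Shortest path: 2 -> 1
Total weight: 7 = 7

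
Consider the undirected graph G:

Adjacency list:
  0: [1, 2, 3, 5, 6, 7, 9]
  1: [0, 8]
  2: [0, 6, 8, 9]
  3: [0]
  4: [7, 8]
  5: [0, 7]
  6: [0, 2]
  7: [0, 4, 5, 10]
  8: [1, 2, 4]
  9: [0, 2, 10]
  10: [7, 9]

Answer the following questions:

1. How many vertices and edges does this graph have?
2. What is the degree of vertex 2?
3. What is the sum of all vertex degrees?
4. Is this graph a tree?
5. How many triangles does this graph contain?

Count: 11 vertices, 16 edges.
Vertex 2 has neighbors [0, 6, 8, 9], degree = 4.
Handshaking lemma: 2 * 16 = 32.
A tree on 11 vertices has 10 edges. This graph has 16 edges (6 extra). Not a tree.
Number of triangles = 3.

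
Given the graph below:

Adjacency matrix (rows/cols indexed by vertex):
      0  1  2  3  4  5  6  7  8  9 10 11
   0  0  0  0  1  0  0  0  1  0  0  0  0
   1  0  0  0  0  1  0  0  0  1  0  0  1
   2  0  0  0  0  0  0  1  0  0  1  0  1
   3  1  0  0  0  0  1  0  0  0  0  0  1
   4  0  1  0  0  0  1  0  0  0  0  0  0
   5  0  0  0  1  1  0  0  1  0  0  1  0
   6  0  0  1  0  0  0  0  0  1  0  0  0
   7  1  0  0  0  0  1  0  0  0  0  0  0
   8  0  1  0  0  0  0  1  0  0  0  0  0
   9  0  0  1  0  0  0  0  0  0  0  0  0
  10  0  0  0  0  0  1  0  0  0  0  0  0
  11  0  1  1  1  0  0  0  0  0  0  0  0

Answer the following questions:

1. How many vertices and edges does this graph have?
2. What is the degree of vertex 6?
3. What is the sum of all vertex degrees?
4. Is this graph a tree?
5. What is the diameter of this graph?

Count: 12 vertices, 14 edges.
Vertex 6 has neighbors [2, 8], degree = 2.
Handshaking lemma: 2 * 14 = 28.
A tree on 12 vertices has 11 edges. This graph has 14 edges (3 extra). Not a tree.
Diameter (longest shortest path) = 5.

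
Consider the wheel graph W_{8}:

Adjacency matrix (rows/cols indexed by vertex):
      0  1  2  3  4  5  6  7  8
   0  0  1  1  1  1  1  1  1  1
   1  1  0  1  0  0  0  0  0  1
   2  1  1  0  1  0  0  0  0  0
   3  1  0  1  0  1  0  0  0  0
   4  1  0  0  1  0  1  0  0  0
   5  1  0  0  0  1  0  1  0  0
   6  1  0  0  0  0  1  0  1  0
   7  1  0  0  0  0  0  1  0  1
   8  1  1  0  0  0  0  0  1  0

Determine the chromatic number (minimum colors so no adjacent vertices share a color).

W_{8} = C_{8} plus a hub adjacent to every cycle vertex.
The outer cycle needs 2 colors (even cycle); the hub is adjacent to all of them so needs a fresh color.
Chromatic number = 2 + 1 = 3.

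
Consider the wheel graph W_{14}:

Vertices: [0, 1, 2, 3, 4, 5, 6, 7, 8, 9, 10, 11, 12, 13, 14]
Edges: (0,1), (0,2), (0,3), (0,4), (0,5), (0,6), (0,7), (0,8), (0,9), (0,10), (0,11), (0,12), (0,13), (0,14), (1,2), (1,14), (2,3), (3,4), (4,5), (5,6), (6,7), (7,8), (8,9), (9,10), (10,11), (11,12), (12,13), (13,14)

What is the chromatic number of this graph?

W_{14} = C_{14} plus a hub adjacent to every cycle vertex.
The outer cycle needs 2 colors (even cycle); the hub is adjacent to all of them so needs a fresh color.
Chromatic number = 2 + 1 = 3.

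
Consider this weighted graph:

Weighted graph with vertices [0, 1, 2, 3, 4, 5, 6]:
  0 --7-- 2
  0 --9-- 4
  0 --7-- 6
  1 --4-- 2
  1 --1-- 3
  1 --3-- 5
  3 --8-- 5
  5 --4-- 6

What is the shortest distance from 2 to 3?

Using Dijkstra's algorithm from vertex 2:
Shortest path: 2 -> 1 -> 3
Total weight: 4 + 1 = 5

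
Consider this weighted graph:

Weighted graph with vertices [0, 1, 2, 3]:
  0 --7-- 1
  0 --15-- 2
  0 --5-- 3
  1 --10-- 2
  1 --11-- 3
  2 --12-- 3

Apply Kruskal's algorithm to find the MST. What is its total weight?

Applying Kruskal's algorithm (sort edges by weight, add if no cycle):
  Add (0,3) w=5
  Add (0,1) w=7
  Add (1,2) w=10
  Skip (1,3) w=11 (creates cycle)
  Skip (2,3) w=12 (creates cycle)
  Skip (0,2) w=15 (creates cycle)
MST weight = 22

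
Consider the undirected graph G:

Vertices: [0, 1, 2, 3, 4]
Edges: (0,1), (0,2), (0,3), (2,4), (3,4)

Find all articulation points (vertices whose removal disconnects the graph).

An articulation point is a vertex whose removal disconnects the graph.
Articulation points: [0]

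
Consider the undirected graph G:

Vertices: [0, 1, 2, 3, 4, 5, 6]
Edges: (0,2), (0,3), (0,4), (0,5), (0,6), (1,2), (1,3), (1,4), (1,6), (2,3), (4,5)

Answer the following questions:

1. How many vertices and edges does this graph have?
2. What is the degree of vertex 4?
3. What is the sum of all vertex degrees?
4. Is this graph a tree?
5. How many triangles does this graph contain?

Count: 7 vertices, 11 edges.
Vertex 4 has neighbors [0, 1, 5], degree = 3.
Handshaking lemma: 2 * 11 = 22.
A tree on 7 vertices has 6 edges. This graph has 11 edges (5 extra). Not a tree.
Number of triangles = 3.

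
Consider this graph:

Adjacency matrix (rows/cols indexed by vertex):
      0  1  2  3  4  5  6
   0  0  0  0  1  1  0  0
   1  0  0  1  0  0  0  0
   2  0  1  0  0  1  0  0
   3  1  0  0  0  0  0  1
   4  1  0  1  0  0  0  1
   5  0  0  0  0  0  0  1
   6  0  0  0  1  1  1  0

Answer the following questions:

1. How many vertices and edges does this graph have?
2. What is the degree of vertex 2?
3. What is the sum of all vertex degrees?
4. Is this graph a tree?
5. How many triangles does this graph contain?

Count: 7 vertices, 7 edges.
Vertex 2 has neighbors [1, 4], degree = 2.
Handshaking lemma: 2 * 7 = 14.
A tree on 7 vertices has 6 edges. This graph has 7 edges (1 extra). Not a tree.
Number of triangles = 0.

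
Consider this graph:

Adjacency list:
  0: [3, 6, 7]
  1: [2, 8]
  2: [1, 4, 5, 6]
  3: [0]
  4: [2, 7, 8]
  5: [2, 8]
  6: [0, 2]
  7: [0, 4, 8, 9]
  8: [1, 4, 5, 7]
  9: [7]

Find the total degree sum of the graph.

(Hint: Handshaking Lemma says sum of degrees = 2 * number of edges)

Count edges: 13 edges.
By Handshaking Lemma: sum of degrees = 2 * 13 = 26.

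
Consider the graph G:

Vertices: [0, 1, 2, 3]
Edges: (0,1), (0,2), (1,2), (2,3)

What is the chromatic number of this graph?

The graph has a maximum clique of size 3 (lower bound on chromatic number).
A valid 3-coloring: {0: 1, 1: 2, 2: 0, 3: 1}.
Chromatic number = 3.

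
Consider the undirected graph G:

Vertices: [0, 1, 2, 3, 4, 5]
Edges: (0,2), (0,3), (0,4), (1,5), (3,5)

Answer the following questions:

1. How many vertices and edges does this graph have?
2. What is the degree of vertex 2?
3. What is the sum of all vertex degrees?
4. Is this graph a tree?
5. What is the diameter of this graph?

Count: 6 vertices, 5 edges.
Vertex 2 has neighbors [0], degree = 1.
Handshaking lemma: 2 * 5 = 10.
A graph is a tree iff it is connected and has exactly n-1 edges. This graph is connected (all 6 vertices in one component) and has 6-1 = 5 edges. It is a tree.
Diameter (longest shortest path) = 4.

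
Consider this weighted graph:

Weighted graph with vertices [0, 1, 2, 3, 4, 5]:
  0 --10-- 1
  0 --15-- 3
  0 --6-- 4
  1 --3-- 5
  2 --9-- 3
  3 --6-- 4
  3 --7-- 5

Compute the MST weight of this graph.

Applying Kruskal's algorithm (sort edges by weight, add if no cycle):
  Add (1,5) w=3
  Add (0,4) w=6
  Add (3,4) w=6
  Add (3,5) w=7
  Add (2,3) w=9
  Skip (0,1) w=10 (creates cycle)
  Skip (0,3) w=15 (creates cycle)
MST weight = 31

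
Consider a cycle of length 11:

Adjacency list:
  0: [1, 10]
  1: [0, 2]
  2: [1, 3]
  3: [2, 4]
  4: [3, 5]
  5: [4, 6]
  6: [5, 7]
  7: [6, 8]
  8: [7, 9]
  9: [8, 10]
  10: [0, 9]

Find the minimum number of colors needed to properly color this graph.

This is an odd cycle (C_11). Odd cycles are not bipartite (any 2-coloring forces two adjacent vertices to match), and 3 colors suffice.
Chromatic number = 3.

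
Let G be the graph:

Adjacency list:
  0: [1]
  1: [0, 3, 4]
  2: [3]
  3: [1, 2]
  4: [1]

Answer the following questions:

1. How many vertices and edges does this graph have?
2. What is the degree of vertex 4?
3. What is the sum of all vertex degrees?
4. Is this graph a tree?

Count: 5 vertices, 4 edges.
Vertex 4 has neighbors [1], degree = 1.
Handshaking lemma: 2 * 4 = 8.
A graph is a tree iff it is connected and has exactly n-1 edges. This graph is connected (all 5 vertices in one component) and has 5-1 = 4 edges. It is a tree.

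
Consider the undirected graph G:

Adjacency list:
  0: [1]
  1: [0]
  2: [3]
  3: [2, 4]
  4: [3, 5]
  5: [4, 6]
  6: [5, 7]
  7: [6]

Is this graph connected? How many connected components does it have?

Checking connectivity: the graph has 2 connected component(s).
Components: [[0, 1], [2, 3, 4, 5, 6, 7]]. The graph is NOT connected.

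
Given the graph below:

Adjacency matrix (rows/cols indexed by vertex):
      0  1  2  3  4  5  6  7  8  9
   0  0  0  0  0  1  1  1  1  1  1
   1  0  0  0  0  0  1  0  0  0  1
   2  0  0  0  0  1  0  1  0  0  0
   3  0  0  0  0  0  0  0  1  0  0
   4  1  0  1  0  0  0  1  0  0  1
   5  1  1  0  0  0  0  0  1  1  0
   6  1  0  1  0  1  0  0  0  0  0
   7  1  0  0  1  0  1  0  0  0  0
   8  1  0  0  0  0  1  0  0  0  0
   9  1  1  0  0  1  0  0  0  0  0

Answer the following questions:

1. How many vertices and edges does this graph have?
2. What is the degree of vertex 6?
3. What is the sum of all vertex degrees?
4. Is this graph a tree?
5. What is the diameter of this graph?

Count: 10 vertices, 15 edges.
Vertex 6 has neighbors [0, 2, 4], degree = 3.
Handshaking lemma: 2 * 15 = 30.
A tree on 10 vertices has 9 edges. This graph has 15 edges (6 extra). Not a tree.
Diameter (longest shortest path) = 4.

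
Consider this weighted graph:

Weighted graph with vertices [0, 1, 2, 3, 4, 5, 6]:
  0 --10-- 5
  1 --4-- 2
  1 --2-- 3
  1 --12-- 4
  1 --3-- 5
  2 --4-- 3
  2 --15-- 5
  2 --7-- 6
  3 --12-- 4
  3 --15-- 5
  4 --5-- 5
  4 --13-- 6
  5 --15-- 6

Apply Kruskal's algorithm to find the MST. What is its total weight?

Applying Kruskal's algorithm (sort edges by weight, add if no cycle):
  Add (1,3) w=2
  Add (1,5) w=3
  Add (1,2) w=4
  Skip (2,3) w=4 (creates cycle)
  Add (4,5) w=5
  Add (2,6) w=7
  Add (0,5) w=10
  Skip (1,4) w=12 (creates cycle)
  Skip (3,4) w=12 (creates cycle)
  Skip (4,6) w=13 (creates cycle)
  Skip (2,5) w=15 (creates cycle)
  Skip (3,5) w=15 (creates cycle)
  Skip (5,6) w=15 (creates cycle)
MST weight = 31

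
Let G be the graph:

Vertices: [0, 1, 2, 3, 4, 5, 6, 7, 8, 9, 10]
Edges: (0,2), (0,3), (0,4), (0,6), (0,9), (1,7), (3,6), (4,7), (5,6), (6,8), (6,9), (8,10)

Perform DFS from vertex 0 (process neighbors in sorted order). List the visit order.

DFS from vertex 0 (neighbors processed in ascending order):
Visit order: 0, 2, 3, 6, 5, 8, 10, 9, 4, 7, 1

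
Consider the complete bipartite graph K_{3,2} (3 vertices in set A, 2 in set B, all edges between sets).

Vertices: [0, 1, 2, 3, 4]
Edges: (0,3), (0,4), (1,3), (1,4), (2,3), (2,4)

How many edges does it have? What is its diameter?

K_{3,2} has 3 * 2 = 6 edges.
Any vertex reaches any opposite-side vertex in 1 step; same-side vertices reach in 2 steps via any opposite-side vertex.
Diameter = 2.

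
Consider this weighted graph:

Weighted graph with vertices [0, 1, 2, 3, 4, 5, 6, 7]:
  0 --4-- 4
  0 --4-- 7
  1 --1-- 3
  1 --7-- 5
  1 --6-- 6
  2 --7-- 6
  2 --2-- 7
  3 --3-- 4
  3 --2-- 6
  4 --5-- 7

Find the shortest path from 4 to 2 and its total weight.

Using Dijkstra's algorithm from vertex 4:
Shortest path: 4 -> 7 -> 2
Total weight: 5 + 2 = 7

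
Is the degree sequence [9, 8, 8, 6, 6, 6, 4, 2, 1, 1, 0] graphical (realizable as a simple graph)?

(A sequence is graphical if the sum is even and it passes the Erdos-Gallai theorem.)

Sum of degrees = 51. Sum is odd, so the sequence is NOT graphical.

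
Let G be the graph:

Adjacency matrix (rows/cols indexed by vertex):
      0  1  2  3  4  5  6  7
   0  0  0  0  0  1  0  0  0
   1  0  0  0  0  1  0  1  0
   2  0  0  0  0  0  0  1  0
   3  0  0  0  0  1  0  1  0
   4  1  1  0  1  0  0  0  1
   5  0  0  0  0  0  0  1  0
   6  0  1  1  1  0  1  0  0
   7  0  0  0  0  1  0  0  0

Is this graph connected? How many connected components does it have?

Checking connectivity: the graph has 1 connected component(s).
All vertices are reachable from each other. The graph IS connected.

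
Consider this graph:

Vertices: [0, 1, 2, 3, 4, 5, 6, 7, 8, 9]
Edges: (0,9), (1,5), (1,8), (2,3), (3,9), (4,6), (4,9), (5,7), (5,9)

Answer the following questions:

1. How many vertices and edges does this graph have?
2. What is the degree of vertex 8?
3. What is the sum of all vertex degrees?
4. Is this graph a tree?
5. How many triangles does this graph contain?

Count: 10 vertices, 9 edges.
Vertex 8 has neighbors [1], degree = 1.
Handshaking lemma: 2 * 9 = 18.
A graph is a tree iff it is connected and has exactly n-1 edges. This graph is connected (all 10 vertices in one component) and has 10-1 = 9 edges. It is a tree.
Number of triangles = 0.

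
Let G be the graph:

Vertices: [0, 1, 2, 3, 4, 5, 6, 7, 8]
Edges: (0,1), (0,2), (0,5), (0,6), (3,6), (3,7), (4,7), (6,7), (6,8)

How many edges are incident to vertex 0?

Vertex 0 has neighbors [1, 2, 5, 6], so deg(0) = 4.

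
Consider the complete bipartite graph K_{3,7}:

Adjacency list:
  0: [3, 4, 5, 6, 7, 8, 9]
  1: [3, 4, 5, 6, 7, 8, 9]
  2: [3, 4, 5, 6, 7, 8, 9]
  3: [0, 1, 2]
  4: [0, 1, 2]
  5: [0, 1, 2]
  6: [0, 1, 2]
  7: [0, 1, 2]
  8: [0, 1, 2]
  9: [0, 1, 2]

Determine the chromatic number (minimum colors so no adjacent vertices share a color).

K_{3,7} is bipartite: vertices split into two independent sets of size 3 and 7.
Color one set 0, the other 1. No adjacent vertices share a color.
Chromatic number = 2.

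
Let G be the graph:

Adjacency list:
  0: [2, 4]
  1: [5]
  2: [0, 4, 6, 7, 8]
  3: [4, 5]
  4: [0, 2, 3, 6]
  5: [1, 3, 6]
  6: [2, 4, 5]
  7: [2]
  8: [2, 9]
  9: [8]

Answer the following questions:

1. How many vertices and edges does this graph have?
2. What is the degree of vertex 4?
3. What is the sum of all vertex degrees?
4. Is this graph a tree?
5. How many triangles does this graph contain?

Count: 10 vertices, 12 edges.
Vertex 4 has neighbors [0, 2, 3, 6], degree = 4.
Handshaking lemma: 2 * 12 = 24.
A tree on 10 vertices has 9 edges. This graph has 12 edges (3 extra). Not a tree.
Number of triangles = 2.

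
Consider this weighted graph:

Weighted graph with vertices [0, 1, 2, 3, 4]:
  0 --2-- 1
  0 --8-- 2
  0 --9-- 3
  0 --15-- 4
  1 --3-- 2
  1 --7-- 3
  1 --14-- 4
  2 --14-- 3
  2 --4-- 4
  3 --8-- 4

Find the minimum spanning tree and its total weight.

Applying Kruskal's algorithm (sort edges by weight, add if no cycle):
  Add (0,1) w=2
  Add (1,2) w=3
  Add (2,4) w=4
  Add (1,3) w=7
  Skip (0,2) w=8 (creates cycle)
  Skip (3,4) w=8 (creates cycle)
  Skip (0,3) w=9 (creates cycle)
  Skip (1,4) w=14 (creates cycle)
  Skip (2,3) w=14 (creates cycle)
  Skip (0,4) w=15 (creates cycle)
MST weight = 16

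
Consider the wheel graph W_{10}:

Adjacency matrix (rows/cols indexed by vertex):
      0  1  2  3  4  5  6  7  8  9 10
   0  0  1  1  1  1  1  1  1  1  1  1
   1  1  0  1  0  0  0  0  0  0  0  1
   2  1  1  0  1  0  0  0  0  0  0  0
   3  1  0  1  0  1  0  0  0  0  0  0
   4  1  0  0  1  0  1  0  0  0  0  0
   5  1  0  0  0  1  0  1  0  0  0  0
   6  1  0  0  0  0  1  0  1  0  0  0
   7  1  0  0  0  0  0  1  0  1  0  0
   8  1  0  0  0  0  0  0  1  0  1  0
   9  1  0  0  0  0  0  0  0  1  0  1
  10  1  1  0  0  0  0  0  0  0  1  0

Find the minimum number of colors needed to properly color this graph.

W_{10} = C_{10} plus a hub adjacent to every cycle vertex.
The outer cycle needs 2 colors (even cycle); the hub is adjacent to all of them so needs a fresh color.
Chromatic number = 2 + 1 = 3.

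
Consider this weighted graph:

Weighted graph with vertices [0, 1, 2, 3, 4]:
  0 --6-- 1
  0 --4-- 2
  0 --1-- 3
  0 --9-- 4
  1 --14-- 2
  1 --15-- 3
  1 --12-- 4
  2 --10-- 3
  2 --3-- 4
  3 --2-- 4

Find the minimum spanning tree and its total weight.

Applying Kruskal's algorithm (sort edges by weight, add if no cycle):
  Add (0,3) w=1
  Add (3,4) w=2
  Add (2,4) w=3
  Skip (0,2) w=4 (creates cycle)
  Add (0,1) w=6
  Skip (0,4) w=9 (creates cycle)
  Skip (2,3) w=10 (creates cycle)
  Skip (1,4) w=12 (creates cycle)
  Skip (1,2) w=14 (creates cycle)
  Skip (1,3) w=15 (creates cycle)
MST weight = 12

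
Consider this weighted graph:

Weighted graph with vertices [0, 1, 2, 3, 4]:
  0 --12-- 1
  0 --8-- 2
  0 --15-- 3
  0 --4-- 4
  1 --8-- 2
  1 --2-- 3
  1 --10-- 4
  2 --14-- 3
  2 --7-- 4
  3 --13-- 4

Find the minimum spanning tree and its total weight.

Applying Kruskal's algorithm (sort edges by weight, add if no cycle):
  Add (1,3) w=2
  Add (0,4) w=4
  Add (2,4) w=7
  Skip (0,2) w=8 (creates cycle)
  Add (1,2) w=8
  Skip (1,4) w=10 (creates cycle)
  Skip (0,1) w=12 (creates cycle)
  Skip (3,4) w=13 (creates cycle)
  Skip (2,3) w=14 (creates cycle)
  Skip (0,3) w=15 (creates cycle)
MST weight = 21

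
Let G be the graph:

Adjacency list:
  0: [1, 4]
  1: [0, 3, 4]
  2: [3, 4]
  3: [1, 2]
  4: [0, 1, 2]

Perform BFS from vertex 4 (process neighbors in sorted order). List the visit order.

BFS from vertex 4 (neighbors processed in ascending order):
Visit order: 4, 0, 1, 2, 3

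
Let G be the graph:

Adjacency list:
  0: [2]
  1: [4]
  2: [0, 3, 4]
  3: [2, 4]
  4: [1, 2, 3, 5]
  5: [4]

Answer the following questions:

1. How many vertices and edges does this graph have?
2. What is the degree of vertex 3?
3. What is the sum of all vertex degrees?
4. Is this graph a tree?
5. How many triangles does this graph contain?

Count: 6 vertices, 6 edges.
Vertex 3 has neighbors [2, 4], degree = 2.
Handshaking lemma: 2 * 6 = 12.
A tree on 6 vertices has 5 edges. This graph has 6 edges (1 extra). Not a tree.
Number of triangles = 1.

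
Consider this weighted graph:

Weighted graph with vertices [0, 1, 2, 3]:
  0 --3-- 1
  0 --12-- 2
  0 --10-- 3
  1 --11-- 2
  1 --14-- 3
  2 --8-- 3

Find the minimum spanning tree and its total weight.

Applying Kruskal's algorithm (sort edges by weight, add if no cycle):
  Add (0,1) w=3
  Add (2,3) w=8
  Add (0,3) w=10
  Skip (1,2) w=11 (creates cycle)
  Skip (0,2) w=12 (creates cycle)
  Skip (1,3) w=14 (creates cycle)
MST weight = 21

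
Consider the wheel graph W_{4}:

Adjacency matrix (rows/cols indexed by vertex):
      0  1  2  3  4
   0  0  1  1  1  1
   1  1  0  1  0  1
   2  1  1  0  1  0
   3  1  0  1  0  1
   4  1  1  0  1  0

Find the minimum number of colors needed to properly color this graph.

W_{4} = C_{4} plus a hub adjacent to every cycle vertex.
The outer cycle needs 2 colors (even cycle); the hub is adjacent to all of them so needs a fresh color.
Chromatic number = 2 + 1 = 3.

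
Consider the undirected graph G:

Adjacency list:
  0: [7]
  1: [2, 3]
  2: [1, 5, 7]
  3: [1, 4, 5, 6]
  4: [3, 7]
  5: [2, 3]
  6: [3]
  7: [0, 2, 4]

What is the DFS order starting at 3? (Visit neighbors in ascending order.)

DFS from vertex 3 (neighbors processed in ascending order):
Visit order: 3, 1, 2, 5, 7, 0, 4, 6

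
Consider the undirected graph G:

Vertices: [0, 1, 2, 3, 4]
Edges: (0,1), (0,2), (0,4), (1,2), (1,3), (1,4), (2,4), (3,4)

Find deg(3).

Vertex 3 has neighbors [1, 4], so deg(3) = 2.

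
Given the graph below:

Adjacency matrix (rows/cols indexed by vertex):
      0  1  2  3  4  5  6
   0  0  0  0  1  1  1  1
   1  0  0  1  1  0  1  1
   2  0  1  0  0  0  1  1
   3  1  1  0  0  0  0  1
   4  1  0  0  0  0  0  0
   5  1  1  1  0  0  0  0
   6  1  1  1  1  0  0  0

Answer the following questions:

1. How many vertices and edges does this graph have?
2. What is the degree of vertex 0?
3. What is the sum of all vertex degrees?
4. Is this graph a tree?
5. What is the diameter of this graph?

Count: 7 vertices, 11 edges.
Vertex 0 has neighbors [3, 4, 5, 6], degree = 4.
Handshaking lemma: 2 * 11 = 22.
A tree on 7 vertices has 6 edges. This graph has 11 edges (5 extra). Not a tree.
Diameter (longest shortest path) = 3.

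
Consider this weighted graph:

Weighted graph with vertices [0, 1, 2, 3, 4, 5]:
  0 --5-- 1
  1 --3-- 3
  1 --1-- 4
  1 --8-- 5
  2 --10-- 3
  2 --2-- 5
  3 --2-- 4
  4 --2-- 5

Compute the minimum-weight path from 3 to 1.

Using Dijkstra's algorithm from vertex 3:
Shortest path: 3 -> 1
Total weight: 3 = 3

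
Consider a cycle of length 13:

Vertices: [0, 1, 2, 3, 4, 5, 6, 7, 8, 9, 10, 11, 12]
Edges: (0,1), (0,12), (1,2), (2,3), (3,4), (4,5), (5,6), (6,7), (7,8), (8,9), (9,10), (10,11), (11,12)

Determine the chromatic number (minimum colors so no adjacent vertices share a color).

This is an odd cycle (C_13). Odd cycles are not bipartite (any 2-coloring forces two adjacent vertices to match), and 3 colors suffice.
Chromatic number = 3.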